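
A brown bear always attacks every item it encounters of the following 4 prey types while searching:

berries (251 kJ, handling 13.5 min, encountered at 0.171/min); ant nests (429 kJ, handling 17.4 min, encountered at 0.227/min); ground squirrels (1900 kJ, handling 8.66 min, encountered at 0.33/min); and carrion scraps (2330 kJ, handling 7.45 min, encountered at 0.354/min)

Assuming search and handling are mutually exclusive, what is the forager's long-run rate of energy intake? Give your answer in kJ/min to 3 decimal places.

124.839 kJ/min

R = Σλ_iE_i / (1 + Σλ_ih_i)
Numerator: 0.171×251 + 0.227×429 + 0.33×1900 + 0.354×2330 = 1592
Denominator: 1 + 0.171×13.5 + 0.227×17.4 + 0.33×8.66 + 0.354×7.45 = 12.75
R = 1592/12.75 = 124.8 kJ/min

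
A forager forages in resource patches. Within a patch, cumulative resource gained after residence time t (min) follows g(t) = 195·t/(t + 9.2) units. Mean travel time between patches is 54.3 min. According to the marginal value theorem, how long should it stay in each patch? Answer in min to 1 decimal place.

22.4 min

Maximise g(t)/(T+t): set derivative to zero → g'(t)(T+t) = g(t).
g'(t) = 195·9.2/(t + 9.2)². Setting 195·9.2/(t+9.2)² = 195t/[(t+9.2)(54.3+t)] gives 9.2(54.3+t) = t(t+9.2), so t² = 9.2×54.3 = 499.6.
t* = √499.6 = 22.35 min.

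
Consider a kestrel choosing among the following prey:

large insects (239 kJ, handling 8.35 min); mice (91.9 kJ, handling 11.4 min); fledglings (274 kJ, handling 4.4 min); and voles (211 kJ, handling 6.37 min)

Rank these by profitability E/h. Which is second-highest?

voles

In descending order of E/h:
fledglings: 274/4.4 = 62.3 kJ/min
voles: 211/6.37 = 33.1 kJ/min
large insects: 239/8.35 = 28.6 kJ/min
mice: 91.9/11.4 = 8.06 kJ/min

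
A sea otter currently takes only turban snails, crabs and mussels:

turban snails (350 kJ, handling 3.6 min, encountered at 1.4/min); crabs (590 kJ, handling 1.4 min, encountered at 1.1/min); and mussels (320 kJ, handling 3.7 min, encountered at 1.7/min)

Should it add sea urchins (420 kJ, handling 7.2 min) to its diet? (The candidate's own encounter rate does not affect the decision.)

No

On turban snails, crabs and mussels alone, R = ΣλE/(1+Σλh) = 1683/13.87 = 121.3 kJ/min.
sea urchins: E/h = 420/7.2 = 58.33 kJ/min.
58.33 < 121.3, so adding sea urchins would lower the average — exclude it.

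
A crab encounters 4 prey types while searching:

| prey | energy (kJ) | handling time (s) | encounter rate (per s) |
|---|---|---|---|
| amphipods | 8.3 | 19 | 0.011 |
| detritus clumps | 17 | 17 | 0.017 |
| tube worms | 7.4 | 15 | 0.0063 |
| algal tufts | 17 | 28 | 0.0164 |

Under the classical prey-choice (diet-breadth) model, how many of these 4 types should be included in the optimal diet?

Rank by E/h (kJ/s): detritus clumps 1, algal tufts 0.607, tube worms 0.493, amphipods 0.437. Include each in turn until the next type's E/h falls below the running intake rate.
Rate on top 1: 0.2242. algal tufts: 0.607 > 0.2242 → include.
Rate on top 2: 0.3248. tube worms: 0.493 > 0.3248 → include.
Rate on top 3: 0.3334. amphipods: 0.437 > 0.3334 → include.
Optimal diet: detritus clumps, algal tufts, tube worms, amphipods — 4 of 4 types.

4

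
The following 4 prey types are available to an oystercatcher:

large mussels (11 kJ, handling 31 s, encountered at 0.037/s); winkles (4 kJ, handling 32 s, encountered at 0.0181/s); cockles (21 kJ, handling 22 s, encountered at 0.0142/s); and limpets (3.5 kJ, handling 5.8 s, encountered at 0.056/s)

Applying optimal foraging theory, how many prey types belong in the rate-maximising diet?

3

E/h in descending order: cockles 0.955, limpets 0.603, large mussels 0.355, winkles 0.125 kJ/s. The optimal diet is the largest prefix of this list for which every included type satisfies E_i/h_i > R on the types above it.
Rate on top 1: 0.2272. limpets: 0.603 > 0.2272 → include.
Rate on top 2: 0.3019. large mussels: 0.355 > 0.3019 → include.
Rate on top 3: 0.3237. winkles: 0.125 < 0.3237 → exclude; stop.
Optimal diet: cockles, limpets, large mussels — 3 of 4 types.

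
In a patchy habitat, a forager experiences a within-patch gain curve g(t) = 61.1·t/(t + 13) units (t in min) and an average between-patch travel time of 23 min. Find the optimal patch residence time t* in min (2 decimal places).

17.29 min

Optimal t* satisfies g'(t*) = g(t*)/(T + t*).
g'(t) = 61.1·13/(t + 13)². Setting 61.1·13/(t+13)² = 61.1t/[(t+13)(23+t)] gives 13(23+t) = t(t+13), so t² = 13×23 = 299.
t* = √299 = 17.29 min.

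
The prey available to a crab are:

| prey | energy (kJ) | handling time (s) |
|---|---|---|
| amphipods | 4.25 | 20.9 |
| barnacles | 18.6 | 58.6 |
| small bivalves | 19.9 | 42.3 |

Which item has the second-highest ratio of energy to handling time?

In descending order of E/h:
small bivalves: 19.9/42.3 = 0.47 kJ/s
barnacles: 18.6/58.6 = 0.317 kJ/s
amphipods: 4.25/20.9 = 0.203 kJ/s

barnacles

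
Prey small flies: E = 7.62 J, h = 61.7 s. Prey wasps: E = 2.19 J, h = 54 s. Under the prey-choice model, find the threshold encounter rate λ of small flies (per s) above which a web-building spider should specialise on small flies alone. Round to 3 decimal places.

At the threshold, the rate on small flies alone equals the profitability of wasps: λ·7.62/(1 + λ·61.7) = 2.19/54 = 0.04056.
Rearranging, λ(7.62 − 0.04056×61.7) = 0.04056, so λ = 0.04056/5.118 = 0.007925 per s.

0.008 per s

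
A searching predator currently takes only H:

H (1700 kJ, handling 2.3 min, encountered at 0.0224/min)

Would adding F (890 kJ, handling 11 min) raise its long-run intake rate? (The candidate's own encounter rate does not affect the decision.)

Yes

Intake rate on the current diet: R = (0.0224×1700) / (1 + 0.0224×2.3) = 38.08/1.052 = 36.21 kJ/min.
Profitability of F: 890/11 = 80.91 kJ/min.
Since 80.91 > R, including F increases the long-run rate.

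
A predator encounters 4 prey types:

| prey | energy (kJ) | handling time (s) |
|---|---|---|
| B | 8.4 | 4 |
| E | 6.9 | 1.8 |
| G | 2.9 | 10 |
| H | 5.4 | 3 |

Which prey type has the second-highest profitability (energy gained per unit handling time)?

Profitability E/h (kJ/s): B = 8.4/4 = 2.1, E = 6.9/1.8 = 3.83, G = 2.9/10 = 0.29, H = 5.4/3 = 1.8.
Ranked: E > B > H > G.

B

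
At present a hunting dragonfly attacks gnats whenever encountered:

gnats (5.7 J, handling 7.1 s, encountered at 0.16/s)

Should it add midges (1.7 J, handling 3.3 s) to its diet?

Current rate: (0.16×5.7)/(1 + 0.16×7.1) = 0.427 J/s.
midges: E/h = 1.7/3.3 = 0.5152 J/s.
Since 0.5152 > R, including midges increases the long-run rate.

Yes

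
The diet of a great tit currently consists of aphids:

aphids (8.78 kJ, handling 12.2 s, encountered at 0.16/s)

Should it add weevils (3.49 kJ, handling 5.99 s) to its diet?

Yes

On aphids alone, R = ΣλE/(1+Σλh) = 1.405/2.952 = 0.4759 kJ/s.
Profitability of weevils: 3.49/5.99 = 0.5826 kJ/s.
Since 0.5826 > R, including weevils increases the long-run rate.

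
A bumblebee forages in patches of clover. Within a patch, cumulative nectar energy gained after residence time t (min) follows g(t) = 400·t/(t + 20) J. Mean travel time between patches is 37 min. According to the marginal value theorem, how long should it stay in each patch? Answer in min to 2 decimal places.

By the marginal value theorem, leave when the instantaneous gain rate g'(t) equals the habitat-wide average g(t)/(T + t).
g'(t) = 400·20/(t + 20)². Setting 400·20/(t+20)² = 400t/[(t+20)(37+t)] gives 20(37+t) = t(t+20), so t² = 20×37 = 740.
t* = √740 = 27.2 min.

27.20 min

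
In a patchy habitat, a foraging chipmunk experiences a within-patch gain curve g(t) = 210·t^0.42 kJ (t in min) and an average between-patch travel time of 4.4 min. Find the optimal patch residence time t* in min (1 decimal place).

3.2 min

Optimal t* satisfies g'(t*) = g(t*)/(T + t*).
g'(t) = 0.42·210·t^-0.58. Setting 0.42·210·t^-0.58 = 210·t^0.42/(4.4+t) gives 0.42(4.4+t) = t, so 0.58·t = 0.42×4.4.
t* = 0.42×4.4/0.58 = 3.186 min.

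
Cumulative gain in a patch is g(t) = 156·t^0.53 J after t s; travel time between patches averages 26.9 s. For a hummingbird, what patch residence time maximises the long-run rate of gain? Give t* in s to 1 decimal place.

By the marginal value theorem, leave when the instantaneous gain rate g'(t) equals the habitat-wide average g(t)/(T + t).
g'(t) = 0.53·156·t^-0.47. Setting 0.53·156·t^-0.47 = 156·t^0.53/(26.9+t) gives 0.53(26.9+t) = t, so 0.47·t = 0.53×26.9.
t* = 0.53×26.9/0.47 = 30.33 s.

30.3 s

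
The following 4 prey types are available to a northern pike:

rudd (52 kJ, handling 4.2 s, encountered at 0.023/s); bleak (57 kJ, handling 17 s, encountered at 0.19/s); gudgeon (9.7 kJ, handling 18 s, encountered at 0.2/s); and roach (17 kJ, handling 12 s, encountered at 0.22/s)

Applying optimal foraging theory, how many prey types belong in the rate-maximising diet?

2

Rank by E/h (kJ/s): rudd 12.4, bleak 3.35, roach 1.42, gudgeon 0.539. Include each in turn until the next type's E/h falls below the running intake rate.
Rate on top 1: 1.091. bleak: 3.35 > 1.091 → include.
Rate on top 2: 2.78. roach: 1.42 < 2.78 → exclude; stop.
Optimal diet: rudd, bleak — 2 of 4 types.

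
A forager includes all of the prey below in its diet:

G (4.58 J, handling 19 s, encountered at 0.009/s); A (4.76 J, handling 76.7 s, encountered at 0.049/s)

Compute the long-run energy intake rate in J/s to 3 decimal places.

Energy encountered per unit search time: 0.009×4.58 + 0.049×4.76 = 0.2745 J/s.
Handling time per unit search time: 0.009×19 + 0.049×76.7 = 3.929.
Rate = 0.2745/(1 + 3.929) = 0.05568 J/s.

0.056 J/s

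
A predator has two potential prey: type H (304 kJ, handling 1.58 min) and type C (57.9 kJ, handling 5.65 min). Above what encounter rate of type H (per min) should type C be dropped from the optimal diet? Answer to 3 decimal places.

Drop type C once their profitability E₂/h₂ falls below the rate achievable on type H alone: E₂/h₂ = λE₁/(1 + λh₁).
Solve for λ: λE₁h₂ = E₂(1 + λh₁) → λ(E₁h₂ − E₂h₁) = E₂ → λ = E₂/(E₁h₂ − E₂h₁).
λ = 57.9/(304×5.65 − 57.9×1.58) = 57.9/1626 = 0.03561 per min.

0.036 per min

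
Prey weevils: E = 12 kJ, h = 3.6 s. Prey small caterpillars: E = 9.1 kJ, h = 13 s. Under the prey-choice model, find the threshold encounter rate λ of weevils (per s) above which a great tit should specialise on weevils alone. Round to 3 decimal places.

Drop small caterpillars once their profitability E₂/h₂ falls below the rate achievable on weevils alone: E₂/h₂ = λE₁/(1 + λh₁).
Solve for λ: λE₁h₂ = E₂(1 + λh₁) → λ(E₁h₂ − E₂h₁) = E₂ → λ = E₂/(E₁h₂ − E₂h₁).
λ = 9.1/(12×13 − 9.1×3.6) = 9.1/123.2 = 0.07384 per s.

0.074 per s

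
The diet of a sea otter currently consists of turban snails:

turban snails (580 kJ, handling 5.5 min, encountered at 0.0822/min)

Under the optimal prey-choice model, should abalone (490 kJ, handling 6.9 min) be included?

On turban snails alone, R = ΣλE/(1+Σλh) = 47.68/1.452 = 32.83 kJ/min.
Profitability of abalone: 490/6.9 = 71.01 kJ/min.
71.01 > 32.83, so adding abalone raises the average — include it.

Yes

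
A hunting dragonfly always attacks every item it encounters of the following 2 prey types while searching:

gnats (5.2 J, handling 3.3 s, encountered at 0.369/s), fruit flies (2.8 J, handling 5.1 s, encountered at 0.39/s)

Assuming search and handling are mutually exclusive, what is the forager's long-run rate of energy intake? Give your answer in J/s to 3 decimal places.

Energy encountered per unit search time: 0.369×5.2 + 0.39×2.8 = 3.011 J/s.
Handling time per unit search time: 0.369×3.3 + 0.39×5.1 = 3.207.
Rate = 3.011/(1 + 3.207) = 0.7157 J/s.

0.716 J/s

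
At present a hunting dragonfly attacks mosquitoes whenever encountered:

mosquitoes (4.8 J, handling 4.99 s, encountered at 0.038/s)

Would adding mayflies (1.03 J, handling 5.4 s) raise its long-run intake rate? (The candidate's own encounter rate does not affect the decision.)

Yes

On mosquitoes alone, R = ΣλE/(1+Σλh) = 0.1824/1.19 = 0.1533 J/s.
Profitability of mayflies: 1.03/5.4 = 0.1907 J/s.
Since 0.1907 > R, including mayflies increases the long-run rate.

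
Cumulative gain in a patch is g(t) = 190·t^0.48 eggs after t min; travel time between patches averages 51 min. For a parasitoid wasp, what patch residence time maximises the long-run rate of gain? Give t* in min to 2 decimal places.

By the marginal value theorem, leave when the instantaneous gain rate g'(t) equals the habitat-wide average g(t)/(T + t).
g'(t) = 0.48·190·t^-0.52. Setting 0.48·190·t^-0.52 = 190·t^0.48/(51+t) gives 0.48(51+t) = t, so 0.52·t = 0.48×51.
t* = 0.48×51/0.52 = 47.08 min.

47.08 min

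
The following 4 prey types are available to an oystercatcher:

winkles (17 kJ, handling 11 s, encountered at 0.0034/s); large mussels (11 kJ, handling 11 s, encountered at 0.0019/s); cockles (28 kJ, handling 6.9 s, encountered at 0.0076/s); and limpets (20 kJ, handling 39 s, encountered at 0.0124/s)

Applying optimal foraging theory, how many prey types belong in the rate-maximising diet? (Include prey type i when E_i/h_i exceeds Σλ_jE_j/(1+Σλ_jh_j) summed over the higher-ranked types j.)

4

Profitabilities (E/h, kJ/s): cockles 4.06, winkles 1.55, large mussels 1, limpets 0.513. Add prey in this order while the next type's profitability exceeds the intake rate on those already taken.
Rate on top 1: 0.2022. winkles: 1.55 > 0.2022 → include.
Rate on top 2: 0.2483. large mussels: 1 > 0.2483 → include.
Rate on top 3: 0.2624. limpets: 0.513 > 0.2624 → include.
Optimal diet: cockles, winkles, large mussels, limpets — 4 of 4 types.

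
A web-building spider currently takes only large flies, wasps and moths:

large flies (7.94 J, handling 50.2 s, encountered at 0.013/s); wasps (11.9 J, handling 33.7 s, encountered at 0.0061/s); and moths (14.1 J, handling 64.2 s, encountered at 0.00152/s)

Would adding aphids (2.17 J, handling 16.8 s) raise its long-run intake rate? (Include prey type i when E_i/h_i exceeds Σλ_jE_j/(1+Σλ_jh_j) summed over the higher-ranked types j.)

Yes

Intake rate on the current diet: R = (0.013×7.94 + 0.0061×11.9 + 0.00152×14.1) / (1 + 0.013×50.2 + 0.0061×33.7 + 0.00152×64.2) = 0.1972/1.956 = 0.1009 J/s.
Profitability of aphids: 2.17/16.8 = 0.1292 J/s.
Since 0.1292 > R, including aphids increases the long-run rate.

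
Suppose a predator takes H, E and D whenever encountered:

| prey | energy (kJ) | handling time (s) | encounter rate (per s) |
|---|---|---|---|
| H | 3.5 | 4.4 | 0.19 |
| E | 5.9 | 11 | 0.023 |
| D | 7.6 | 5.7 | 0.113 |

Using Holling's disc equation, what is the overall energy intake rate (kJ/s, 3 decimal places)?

R = Σλ_iE_i / (1 + Σλ_ih_i)
Numerator: 0.19×3.5 + 0.023×5.9 + 0.113×7.6 = 1.659
Denominator: 1 + 0.19×4.4 + 0.023×11 + 0.113×5.7 = 2.733
R = 1.659/2.733 = 0.6072 kJ/s

0.607 kJ/s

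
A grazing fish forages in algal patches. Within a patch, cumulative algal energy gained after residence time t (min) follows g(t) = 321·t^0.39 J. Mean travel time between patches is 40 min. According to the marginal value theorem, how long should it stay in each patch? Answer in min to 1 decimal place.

25.6 min

Optimal t* satisfies g'(t*) = g(t*)/(T + t*).
g'(t) = 0.39·321·t^-0.61. Setting 0.39·321·t^-0.61 = 321·t^0.39/(40+t) gives 0.39(40+t) = t, so 0.61·t = 0.39×40.
t* = 0.39×40/0.61 = 25.57 min.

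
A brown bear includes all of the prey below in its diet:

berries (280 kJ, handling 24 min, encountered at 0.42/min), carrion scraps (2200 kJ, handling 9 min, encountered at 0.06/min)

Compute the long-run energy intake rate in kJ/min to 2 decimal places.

21.48 kJ/min

Energy encountered per unit search time: 0.42×280 + 0.06×2200 = 249.6 kJ/min.
Handling time per unit search time: 0.42×24 + 0.06×9 = 10.62.
Rate = 249.6/(1 + 10.62) = 21.48 kJ/min.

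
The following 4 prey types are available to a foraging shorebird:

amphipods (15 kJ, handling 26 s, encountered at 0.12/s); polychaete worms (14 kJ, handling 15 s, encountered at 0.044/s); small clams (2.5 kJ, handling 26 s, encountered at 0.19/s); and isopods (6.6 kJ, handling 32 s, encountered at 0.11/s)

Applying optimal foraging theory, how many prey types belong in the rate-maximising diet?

E/h in descending order: polychaete worms 0.933, amphipods 0.577, isopods 0.206, small clams 0.0962 kJ/s. The optimal diet is the largest prefix of this list for which every included type satisfies E_i/h_i > R on the types above it.
Rate on top 1: 0.3711. amphipods: 0.577 > 0.3711 → include.
Rate on top 2: 0.5054. isopods: 0.206 < 0.5054 → exclude; stop.
Optimal diet: polychaete worms, amphipods — 2 of 4 types.

2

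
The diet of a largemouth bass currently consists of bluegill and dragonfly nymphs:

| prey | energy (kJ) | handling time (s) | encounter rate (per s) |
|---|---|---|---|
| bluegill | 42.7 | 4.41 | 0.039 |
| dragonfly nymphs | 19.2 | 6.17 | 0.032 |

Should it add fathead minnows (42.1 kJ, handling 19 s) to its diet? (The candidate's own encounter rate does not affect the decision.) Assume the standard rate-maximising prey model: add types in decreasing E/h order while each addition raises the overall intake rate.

Current rate: (0.039×42.7 + 0.032×19.2)/(1 + 0.039×4.41 + 0.032×6.17) = 1.665 kJ/s.
Profitability of fathead minnows: 42.1/19 = 2.216 kJ/s.
Since 2.216 > R, including fathead minnows increases the long-run rate.

Yes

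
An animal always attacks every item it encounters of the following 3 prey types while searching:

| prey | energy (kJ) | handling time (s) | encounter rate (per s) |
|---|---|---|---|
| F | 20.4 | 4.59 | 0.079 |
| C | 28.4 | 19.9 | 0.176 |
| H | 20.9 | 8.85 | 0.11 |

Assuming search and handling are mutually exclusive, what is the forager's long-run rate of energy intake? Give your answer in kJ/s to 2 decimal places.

1.53 kJ/s

R = (0.079×20.4 + 0.176×28.4 + 0.11×20.9) / (1 + 0.079×4.59 + 0.176×19.9 + 0.11×8.85) = 8.909/5.839 = 1.526 kJ/s.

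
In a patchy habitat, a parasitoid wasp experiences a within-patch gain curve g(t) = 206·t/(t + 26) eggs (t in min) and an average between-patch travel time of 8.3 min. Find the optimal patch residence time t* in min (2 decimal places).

Optimal t* satisfies g'(t*) = g(t*)/(T + t*).
g'(t) = 206·26/(t + 26)². Setting 206·26/(t+26)² = 206t/[(t+26)(8.3+t)] gives 26(8.3+t) = t(t+26), so t² = 26×8.3 = 215.8.
t* = √215.8 = 14.69 min.

14.69 min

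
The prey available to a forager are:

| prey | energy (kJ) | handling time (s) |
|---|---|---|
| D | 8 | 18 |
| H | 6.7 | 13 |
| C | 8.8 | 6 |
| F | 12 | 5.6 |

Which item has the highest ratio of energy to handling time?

Profitability E/h (kJ/s): D = 8/18 = 0.444, H = 6.7/13 = 0.515, C = 8.8/6 = 1.47, F = 12/5.6 = 2.14.
Ranked: F > C > H > D.

F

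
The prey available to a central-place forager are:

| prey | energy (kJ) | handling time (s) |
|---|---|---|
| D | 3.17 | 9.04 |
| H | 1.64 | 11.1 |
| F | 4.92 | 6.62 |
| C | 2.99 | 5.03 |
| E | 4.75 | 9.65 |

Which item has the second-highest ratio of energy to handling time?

C

In descending order of E/h:
F: 4.92/6.62 = 0.743 kJ/s
C: 2.99/5.03 = 0.594 kJ/s
E: 4.75/9.65 = 0.492 kJ/s
D: 3.17/9.04 = 0.351 kJ/s
H: 1.64/11.1 = 0.148 kJ/s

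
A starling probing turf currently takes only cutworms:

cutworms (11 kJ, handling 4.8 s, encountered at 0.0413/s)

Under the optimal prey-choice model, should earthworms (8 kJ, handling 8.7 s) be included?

Yes

Intake rate on the current diet: R = (0.0413×11) / (1 + 0.0413×4.8) = 0.4543/1.198 = 0.3791 kJ/s.
earthworms: E/h = 8/8.7 = 0.9195 kJ/s.
0.9195 > 0.3791, so adding earthworms raises the average — include it.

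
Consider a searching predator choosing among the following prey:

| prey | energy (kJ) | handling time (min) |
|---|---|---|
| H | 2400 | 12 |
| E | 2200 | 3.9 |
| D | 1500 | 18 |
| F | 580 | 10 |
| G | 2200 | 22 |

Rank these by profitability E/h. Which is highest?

Profitability E/h (kJ/min): H = 2400/12 = 200, E = 2200/3.9 = 564, D = 1500/18 = 83.3, F = 580/10 = 58, G = 2200/22 = 100.
Ranked: E > H > G > D > F.

E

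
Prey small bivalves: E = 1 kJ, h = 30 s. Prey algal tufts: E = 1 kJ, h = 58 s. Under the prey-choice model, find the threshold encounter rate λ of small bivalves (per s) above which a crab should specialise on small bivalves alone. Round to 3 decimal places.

0.036 per s

At the threshold, the rate on small bivalves alone equals the profitability of algal tufts: λ·1/(1 + λ·30) = 1/58 = 0.01724.
Rearranging, λ(1 − 0.01724×30) = 0.01724, so λ = 0.01724/0.4828 = 0.03571 per s.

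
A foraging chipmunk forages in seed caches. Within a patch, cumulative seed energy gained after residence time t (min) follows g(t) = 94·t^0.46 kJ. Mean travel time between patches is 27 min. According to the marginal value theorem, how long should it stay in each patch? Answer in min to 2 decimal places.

23.00 min

Maximise g(t)/(T+t): set derivative to zero → g'(t)(T+t) = g(t).
g'(t) = 0.46·94·t^-0.54. Setting 0.46·94·t^-0.54 = 94·t^0.46/(27+t) gives 0.46(27+t) = t, so 0.54·t = 0.46×27.
t* = 0.46×27/0.54 = 23 min.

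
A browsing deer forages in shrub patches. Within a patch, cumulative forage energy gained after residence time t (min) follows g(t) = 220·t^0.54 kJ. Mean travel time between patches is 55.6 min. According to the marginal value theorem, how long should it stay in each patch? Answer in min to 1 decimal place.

65.3 min

Maximise g(t)/(T+t): set derivative to zero → g'(t)(T+t) = g(t).
g'(t) = 0.54·220·t^-0.46. Setting 0.54·220·t^-0.46 = 220·t^0.54/(55.6+t) gives 0.54(55.6+t) = t, so 0.46·t = 0.54×55.6.
t* = 0.54×55.6/0.46 = 65.27 min.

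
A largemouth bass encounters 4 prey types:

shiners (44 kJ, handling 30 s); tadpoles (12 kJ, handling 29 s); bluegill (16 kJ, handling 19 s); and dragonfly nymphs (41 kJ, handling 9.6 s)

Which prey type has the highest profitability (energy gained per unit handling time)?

dragonfly nymphs

Profitability E/h (kJ/s): shiners = 44/30 = 1.47, tadpoles = 12/29 = 0.414, bluegill = 16/19 = 0.842, dragonfly nymphs = 41/9.6 = 4.27.
Ranked: dragonfly nymphs > shiners > bluegill > tadpoles.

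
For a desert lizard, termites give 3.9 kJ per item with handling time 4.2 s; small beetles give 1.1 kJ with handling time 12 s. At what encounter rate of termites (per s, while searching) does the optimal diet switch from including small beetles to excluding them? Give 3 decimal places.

Drop small beetles once their profitability E₂/h₂ falls below the rate achievable on termites alone: E₂/h₂ = λE₁/(1 + λh₁).
Solve for λ: λE₁h₂ = E₂(1 + λh₁) → λ(E₁h₂ − E₂h₁) = E₂ → λ = E₂/(E₁h₂ − E₂h₁).
λ = 1.1/(3.9×12 − 1.1×4.2) = 1.1/42.18 = 0.02608 per s.

0.026 per s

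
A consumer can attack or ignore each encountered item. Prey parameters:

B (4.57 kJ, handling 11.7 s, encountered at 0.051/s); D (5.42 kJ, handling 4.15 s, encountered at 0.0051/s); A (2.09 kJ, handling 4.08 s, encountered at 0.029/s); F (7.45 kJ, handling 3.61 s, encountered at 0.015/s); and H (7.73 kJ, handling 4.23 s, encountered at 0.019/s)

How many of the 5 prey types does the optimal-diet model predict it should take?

Rank by E/h (kJ/s): F 2.06, H 1.83, D 1.31, A 0.512, B 0.391. Include each in turn until the next type's E/h falls below the running intake rate.
Rate on top 1: 0.106. H: 1.83 > 0.106 → include.
Rate on top 2: 0.228. D: 1.31 > 0.228 → include.
Rate on top 3: 0.2477. A: 0.512 > 0.2477 → include.
Rate on top 4: 0.2723. B: 0.391 > 0.2723 → include.
Optimal diet: F, H, D, A, B — 5 of 5 types.

5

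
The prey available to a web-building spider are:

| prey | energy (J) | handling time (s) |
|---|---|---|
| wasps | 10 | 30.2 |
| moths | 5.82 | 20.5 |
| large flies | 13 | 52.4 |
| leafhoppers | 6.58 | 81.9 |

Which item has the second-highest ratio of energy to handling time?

moths

Profitability E/h (J/s): wasps = 10/30.2 = 0.331, moths = 5.82/20.5 = 0.284, large flies = 13/52.4 = 0.248, leafhoppers = 6.58/81.9 = 0.0803.
Ranked: wasps > moths > large flies > leafhoppers.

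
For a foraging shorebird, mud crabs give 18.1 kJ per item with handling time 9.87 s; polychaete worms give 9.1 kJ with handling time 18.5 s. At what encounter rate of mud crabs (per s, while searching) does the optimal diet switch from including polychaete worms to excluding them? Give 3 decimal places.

The zero-one rule: include polychaete worms iff E₂/h₂ > λE₁/(1+λh₁). Equality gives the switch point.
λE₁h₂ = E₂ + λE₂h₁ ⇒ λ = E₂/(E₁h₂ − E₂h₁) = 9.1/(334.9 − 89.82) = 0.03714 per s.

0.037 per s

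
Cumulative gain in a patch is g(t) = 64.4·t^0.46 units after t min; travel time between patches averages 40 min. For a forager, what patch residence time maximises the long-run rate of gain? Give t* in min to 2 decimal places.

Maximise g(t)/(T+t): set derivative to zero → g'(t)(T+t) = g(t).
g'(t) = 0.46·64.4·t^-0.54. Setting 0.46·64.4·t^-0.54 = 64.4·t^0.46/(40+t) gives 0.46(40+t) = t, so 0.54·t = 0.46×40.
t* = 0.46×40/0.54 = 34.07 min.

34.07 min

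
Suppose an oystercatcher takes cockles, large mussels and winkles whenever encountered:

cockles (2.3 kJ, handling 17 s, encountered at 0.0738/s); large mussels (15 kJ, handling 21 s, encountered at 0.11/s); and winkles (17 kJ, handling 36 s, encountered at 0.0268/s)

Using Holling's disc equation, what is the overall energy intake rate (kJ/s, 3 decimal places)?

0.411 kJ/s

R = Σλ_iE_i / (1 + Σλ_ih_i)
Numerator: 0.0738×2.3 + 0.11×15 + 0.0268×17 = 2.275
Denominator: 1 + 0.0738×17 + 0.11×21 + 0.0268×36 = 5.529
R = 2.275/5.529 = 0.4115 kJ/s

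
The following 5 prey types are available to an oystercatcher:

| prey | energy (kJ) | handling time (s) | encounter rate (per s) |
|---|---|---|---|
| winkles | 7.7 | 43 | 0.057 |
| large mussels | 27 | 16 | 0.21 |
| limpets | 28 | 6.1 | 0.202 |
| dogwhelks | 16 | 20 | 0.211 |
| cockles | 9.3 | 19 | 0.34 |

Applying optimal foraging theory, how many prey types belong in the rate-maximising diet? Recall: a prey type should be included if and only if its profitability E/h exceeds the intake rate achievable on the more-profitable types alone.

E/h in descending order: limpets 4.59, large mussels 1.69, dogwhelks 0.8, cockles 0.489, winkles 0.179 kJ/s. The optimal diet is the largest prefix of this list for which every included type satisfies E_i/h_i > R on the types above it.
Rate on top 1: 2.534. large mussels: 1.69 < 2.534 → exclude; stop.
Optimal diet: limpets — 1 of 5 types.

1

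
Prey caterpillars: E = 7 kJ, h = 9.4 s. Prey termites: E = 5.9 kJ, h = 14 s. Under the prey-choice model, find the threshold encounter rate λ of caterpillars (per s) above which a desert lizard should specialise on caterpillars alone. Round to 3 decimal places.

0.139 per s

Drop termites once their profitability E₂/h₂ falls below the rate achievable on caterpillars alone: E₂/h₂ = λE₁/(1 + λh₁).
Solve for λ: λE₁h₂ = E₂(1 + λh₁) → λ(E₁h₂ − E₂h₁) = E₂ → λ = E₂/(E₁h₂ − E₂h₁).
λ = 5.9/(7×14 − 5.9×9.4) = 5.9/42.54 = 0.1387 per s.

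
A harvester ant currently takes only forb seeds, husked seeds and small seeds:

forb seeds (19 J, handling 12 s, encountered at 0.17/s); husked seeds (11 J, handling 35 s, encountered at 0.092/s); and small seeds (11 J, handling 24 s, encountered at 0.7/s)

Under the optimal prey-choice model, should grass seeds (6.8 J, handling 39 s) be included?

No

Intake rate on the current diet: R = (0.17×19 + 0.092×11 + 0.7×11) / (1 + 0.17×12 + 0.092×35 + 0.7×24) = 11.94/23.06 = 0.5179 J/s.
Profitability of grass seeds: 6.8/39 = 0.1744 J/s.
Since 0.1744 < R, time spent handling grass seeds is better spent searching.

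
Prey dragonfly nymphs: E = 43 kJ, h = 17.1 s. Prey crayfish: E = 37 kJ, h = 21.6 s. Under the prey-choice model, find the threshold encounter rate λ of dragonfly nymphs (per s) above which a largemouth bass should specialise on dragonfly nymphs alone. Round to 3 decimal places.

At the threshold, the rate on dragonfly nymphs alone equals the profitability of crayfish: λ·43/(1 + λ·17.1) = 37/21.6 = 1.713.
Rearranging, λ(43 − 1.713×17.1) = 1.713, so λ = 1.713/13.71 = 0.125 per s.

0.125 per s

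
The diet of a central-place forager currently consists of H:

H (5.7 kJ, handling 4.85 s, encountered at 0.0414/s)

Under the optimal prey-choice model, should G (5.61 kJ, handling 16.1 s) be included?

Intake rate on the current diet: R = (0.0414×5.7) / (1 + 0.0414×4.85) = 0.236/1.201 = 0.1965 kJ/s.
G: E/h = 5.61/16.1 = 0.3484 kJ/s.
Since 0.3484 > R, including G increases the long-run rate.

Yes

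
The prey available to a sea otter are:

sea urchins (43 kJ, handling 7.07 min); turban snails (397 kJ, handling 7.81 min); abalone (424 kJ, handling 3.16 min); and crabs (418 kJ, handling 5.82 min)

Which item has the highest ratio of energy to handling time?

abalone

In descending order of E/h:
abalone: 424/3.16 = 134 kJ/min
crabs: 418/5.82 = 71.8 kJ/min
turban snails: 397/7.81 = 50.8 kJ/min
sea urchins: 43/7.07 = 6.08 kJ/min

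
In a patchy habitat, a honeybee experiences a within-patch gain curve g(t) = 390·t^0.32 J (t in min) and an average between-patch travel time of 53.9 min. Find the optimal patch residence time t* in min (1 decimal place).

25.4 min

Maximise g(t)/(T+t): set derivative to zero → g'(t)(T+t) = g(t).
g'(t) = 0.32·390·t^-0.68. Setting 0.32·390·t^-0.68 = 390·t^0.32/(53.9+t) gives 0.32(53.9+t) = t, so 0.68·t = 0.32×53.9.
t* = 0.32×53.9/0.68 = 25.36 min.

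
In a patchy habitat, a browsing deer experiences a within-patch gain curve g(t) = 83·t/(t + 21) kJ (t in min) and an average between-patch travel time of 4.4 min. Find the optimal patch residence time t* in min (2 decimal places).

Maximise g(t)/(T+t): set derivative to zero → g'(t)(T+t) = g(t).
g'(t) = 83·21/(t + 21)². Setting 83·21/(t+21)² = 83t/[(t+21)(4.4+t)] gives 21(4.4+t) = t(t+21), so t² = 21×4.4 = 92.4.
t* = √92.4 = 9.612 min.

9.61 min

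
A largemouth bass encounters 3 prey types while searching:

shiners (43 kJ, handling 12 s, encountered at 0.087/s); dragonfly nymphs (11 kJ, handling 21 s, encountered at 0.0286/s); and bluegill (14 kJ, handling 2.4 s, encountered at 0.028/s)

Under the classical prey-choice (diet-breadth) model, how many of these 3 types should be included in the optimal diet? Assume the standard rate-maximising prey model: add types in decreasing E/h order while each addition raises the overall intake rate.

Profitabilities (E/h, kJ/s): bluegill 5.83, shiners 3.58, dragonfly nymphs 0.524. Add prey in this order while the next type's profitability exceeds the intake rate on those already taken.
Rate on top 1: 0.3673. shiners: 3.58 > 0.3673 → include.
Rate on top 2: 1.958. dragonfly nymphs: 0.524 < 1.958 → exclude; stop.
Optimal diet: bluegill, shiners — 2 of 3 types.

2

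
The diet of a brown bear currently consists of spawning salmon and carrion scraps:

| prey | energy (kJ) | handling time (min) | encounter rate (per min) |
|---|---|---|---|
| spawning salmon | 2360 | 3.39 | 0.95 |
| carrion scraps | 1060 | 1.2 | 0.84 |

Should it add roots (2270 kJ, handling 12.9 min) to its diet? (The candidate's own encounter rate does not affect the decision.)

No

Intake rate on the current diet: R = (0.95×2360 + 0.84×1060) / (1 + 0.95×3.39 + 0.84×1.2) = 3132/5.229 = 599.1 kJ/min.
Profitability of roots: 2270/12.9 = 176 kJ/min.
176 < 599.1, so adding roots would lower the average — exclude it.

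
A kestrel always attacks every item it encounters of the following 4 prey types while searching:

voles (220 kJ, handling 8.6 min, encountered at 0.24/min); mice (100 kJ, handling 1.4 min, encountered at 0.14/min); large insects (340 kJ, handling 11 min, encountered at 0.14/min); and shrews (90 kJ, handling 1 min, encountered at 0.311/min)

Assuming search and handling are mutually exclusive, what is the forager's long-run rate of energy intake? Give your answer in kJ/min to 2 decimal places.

R = Σλ_iE_i / (1 + Σλ_ih_i)
Numerator: 0.24×220 + 0.14×100 + 0.14×340 + 0.311×90 = 142.4
Denominator: 1 + 0.24×8.6 + 0.14×1.4 + 0.14×11 + 0.311×1 = 5.111
R = 142.4/5.111 = 27.86 kJ/min

27.86 kJ/min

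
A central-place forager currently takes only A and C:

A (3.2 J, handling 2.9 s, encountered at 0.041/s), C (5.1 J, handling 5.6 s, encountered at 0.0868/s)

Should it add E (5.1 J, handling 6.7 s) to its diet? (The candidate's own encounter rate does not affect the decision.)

Yes

Current rate: (0.041×3.2 + 0.0868×5.1)/(1 + 0.041×2.9 + 0.0868×5.6) = 0.3576 J/s.
Profitability of E: 5.1/6.7 = 0.7612 J/s.
0.7612 > 0.3576, so adding E raises the average — include it.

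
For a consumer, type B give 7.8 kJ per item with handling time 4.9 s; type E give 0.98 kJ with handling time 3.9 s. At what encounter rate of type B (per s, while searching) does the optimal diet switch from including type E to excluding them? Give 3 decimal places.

The zero-one rule: include type E iff E₂/h₂ > λE₁/(1+λh₁). Equality gives the switch point.
λE₁h₂ = E₂ + λE₂h₁ ⇒ λ = E₂/(E₁h₂ − E₂h₁) = 0.98/(30.42 − 4.802) = 0.03825 per s.

0.038 per s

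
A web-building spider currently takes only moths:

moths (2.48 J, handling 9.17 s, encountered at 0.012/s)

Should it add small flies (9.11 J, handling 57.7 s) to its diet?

Yes

Current rate: (0.012×2.48)/(1 + 0.012×9.17) = 0.02681 J/s.
small flies: E/h = 9.11/57.7 = 0.1579 J/s.
0.1579 > 0.02681, so adding small flies raises the average — include it.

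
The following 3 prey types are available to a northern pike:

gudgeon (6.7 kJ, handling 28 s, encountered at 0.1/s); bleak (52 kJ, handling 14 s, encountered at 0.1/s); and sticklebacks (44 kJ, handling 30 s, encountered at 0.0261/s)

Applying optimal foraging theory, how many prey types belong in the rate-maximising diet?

Rank by E/h (kJ/s): bleak 3.71, sticklebacks 1.47, gudgeon 0.239. Include each in turn until the next type's E/h falls below the running intake rate.
Rate on top 1: 2.167. sticklebacks: 1.47 < 2.167 → exclude; stop.
Optimal diet: bleak — 1 of 3 types.

1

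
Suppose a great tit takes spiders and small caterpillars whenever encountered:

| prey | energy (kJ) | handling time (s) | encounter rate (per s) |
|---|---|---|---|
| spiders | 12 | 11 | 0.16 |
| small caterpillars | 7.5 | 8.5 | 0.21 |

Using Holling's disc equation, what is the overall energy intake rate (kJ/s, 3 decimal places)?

R = (0.16×12 + 0.21×7.5) / (1 + 0.16×11 + 0.21×8.5) = 3.495/4.545 = 0.769 kJ/s.

0.769 kJ/s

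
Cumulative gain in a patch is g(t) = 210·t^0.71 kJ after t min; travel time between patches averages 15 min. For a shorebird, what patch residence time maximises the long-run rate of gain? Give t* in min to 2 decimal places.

Optimal t* satisfies g'(t*) = g(t*)/(T + t*).
g'(t) = 0.71·210·t^-0.29. Setting 0.71·210·t^-0.29 = 210·t^0.71/(15+t) gives 0.71(15+t) = t, so 0.29·t = 0.71×15.
t* = 0.71×15/0.29 = 36.72 min.

36.72 min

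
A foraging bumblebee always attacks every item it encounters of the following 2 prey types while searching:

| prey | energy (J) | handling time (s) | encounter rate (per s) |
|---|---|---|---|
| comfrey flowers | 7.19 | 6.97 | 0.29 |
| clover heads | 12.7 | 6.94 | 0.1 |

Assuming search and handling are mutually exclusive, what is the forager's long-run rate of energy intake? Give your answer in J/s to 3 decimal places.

0.903 J/s

R = Σλ_iE_i / (1 + Σλ_ih_i)
Numerator: 0.29×7.19 + 0.1×12.7 = 3.355
Denominator: 1 + 0.29×6.97 + 0.1×6.94 = 3.715
R = 3.355/3.715 = 0.903 J/s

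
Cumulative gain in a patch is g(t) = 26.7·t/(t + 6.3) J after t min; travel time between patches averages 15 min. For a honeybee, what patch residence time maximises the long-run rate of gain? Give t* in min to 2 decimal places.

9.72 min

By the marginal value theorem, leave when the instantaneous gain rate g'(t) equals the habitat-wide average g(t)/(T + t).
g'(t) = 26.7·6.3/(t + 6.3)². Setting 26.7·6.3/(t+6.3)² = 26.7t/[(t+6.3)(15+t)] gives 6.3(15+t) = t(t+6.3), so t² = 6.3×15 = 94.5.
t* = √94.5 = 9.721 min.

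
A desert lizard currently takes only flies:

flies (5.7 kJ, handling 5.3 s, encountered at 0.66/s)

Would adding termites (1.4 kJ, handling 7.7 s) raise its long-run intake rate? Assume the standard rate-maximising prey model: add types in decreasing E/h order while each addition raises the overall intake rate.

Current rate: (0.66×5.7)/(1 + 0.66×5.3) = 0.8364 kJ/s.
termites: E/h = 1.4/7.7 = 0.1818 kJ/s.
Since 0.1818 < R, time spent handling termites is better spent searching.

No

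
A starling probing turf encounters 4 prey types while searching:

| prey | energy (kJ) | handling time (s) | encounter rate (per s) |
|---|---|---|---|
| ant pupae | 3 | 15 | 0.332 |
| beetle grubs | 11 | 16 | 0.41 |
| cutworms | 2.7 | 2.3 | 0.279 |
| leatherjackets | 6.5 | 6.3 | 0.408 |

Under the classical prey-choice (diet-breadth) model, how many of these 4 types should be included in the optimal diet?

2

E/h in descending order: cutworms 1.17, leatherjackets 1.03, beetle grubs 0.688, ant pupae 0.2 kJ/s. The optimal diet is the largest prefix of this list for which every included type satisfies E_i/h_i > R on the types above it.
Rate on top 1: 0.4589. leatherjackets: 1.03 > 0.4589 → include.
Rate on top 2: 0.8085. beetle grubs: 0.688 < 0.8085 → exclude; stop.
Optimal diet: cutworms, leatherjackets — 2 of 4 types.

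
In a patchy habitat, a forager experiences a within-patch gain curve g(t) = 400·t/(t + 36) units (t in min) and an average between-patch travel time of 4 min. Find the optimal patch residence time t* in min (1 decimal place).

12.0 min

Optimal t* satisfies g'(t*) = g(t*)/(T + t*).
g'(t) = 400·36/(t + 36)². Setting 400·36/(t+36)² = 400t/[(t+36)(4+t)] gives 36(4+t) = t(t+36), so t² = 36×4 = 144.
t* = √144 = 12 min.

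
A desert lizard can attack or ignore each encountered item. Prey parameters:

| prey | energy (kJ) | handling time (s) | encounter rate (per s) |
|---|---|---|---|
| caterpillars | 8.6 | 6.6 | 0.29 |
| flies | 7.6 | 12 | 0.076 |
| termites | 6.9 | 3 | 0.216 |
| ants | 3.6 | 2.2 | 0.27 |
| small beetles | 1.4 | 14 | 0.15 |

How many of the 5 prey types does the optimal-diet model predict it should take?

3

E/h in descending order: termites 2.3, ants 1.64, caterpillars 1.3, flies 0.633, small beetles 0.1 kJ/s. The optimal diet is the largest prefix of this list for which every included type satisfies E_i/h_i > R on the types above it.
Rate on top 1: 0.9044. ants: 1.64 > 0.9044 → include.
Rate on top 2: 1.098. caterpillars: 1.3 > 1.098 → include.
Rate on top 3: 1.193. flies: 0.633 < 1.193 → exclude; stop.
Optimal diet: termites, ants, caterpillars — 3 of 5 types.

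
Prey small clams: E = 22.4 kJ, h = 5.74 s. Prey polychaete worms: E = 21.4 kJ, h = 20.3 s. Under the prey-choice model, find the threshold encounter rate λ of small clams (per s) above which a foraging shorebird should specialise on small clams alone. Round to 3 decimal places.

0.064 per s

At the threshold, the rate on small clams alone equals the profitability of polychaete worms: λ·22.4/(1 + λ·5.74) = 21.4/20.3 = 1.054.
Rearranging, λ(22.4 − 1.054×5.74) = 1.054, so λ = 1.054/16.35 = 0.06448 per s.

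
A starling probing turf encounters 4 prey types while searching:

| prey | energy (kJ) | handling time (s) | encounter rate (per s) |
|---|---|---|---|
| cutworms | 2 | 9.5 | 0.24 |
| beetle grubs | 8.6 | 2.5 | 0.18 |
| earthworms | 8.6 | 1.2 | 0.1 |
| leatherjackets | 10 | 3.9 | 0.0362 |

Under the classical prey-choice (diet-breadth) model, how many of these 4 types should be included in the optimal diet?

Profitabilities (E/h, kJ/s): earthworms 7.17, beetle grubs 3.44, leatherjackets 2.56, cutworms 0.211. Add prey in this order while the next type's profitability exceeds the intake rate on those already taken.
Rate on top 1: 0.7679. beetle grubs: 3.44 > 0.7679 → include.
Rate on top 2: 1.534. leatherjackets: 2.56 > 1.534 → include.
Rate on top 3: 1.619. cutworms: 0.211 < 1.619 → exclude; stop.
Optimal diet: earthworms, beetle grubs, leatherjackets — 3 of 4 types.

3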